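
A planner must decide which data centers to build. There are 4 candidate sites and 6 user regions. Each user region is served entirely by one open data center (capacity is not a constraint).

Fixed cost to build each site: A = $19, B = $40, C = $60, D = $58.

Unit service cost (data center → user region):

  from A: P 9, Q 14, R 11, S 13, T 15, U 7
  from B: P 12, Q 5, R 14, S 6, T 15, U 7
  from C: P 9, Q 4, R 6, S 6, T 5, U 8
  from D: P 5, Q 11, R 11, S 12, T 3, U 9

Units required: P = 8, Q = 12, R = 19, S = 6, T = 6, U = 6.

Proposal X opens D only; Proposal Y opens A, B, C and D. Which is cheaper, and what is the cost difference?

Proposal Y is cheaper by 108.

Proposal X: {D}: P→D 5·8=40, Q→D 11·12=132, R→D 11·19=209, S→D 12·6=72, T→D 3·6=18, U→D 9·6=54. Service 525; fixed 58; total 583.
Proposal Y: {A, B, C, D}: P→D 5·8=40, Q→C 4·12=48, R→C 6·19=114, S→B 6·6=36, T→D 3·6=18, U→A 7·6=42. Service 298; fixed 177; total 475.
Difference: |583 − 475| = 108.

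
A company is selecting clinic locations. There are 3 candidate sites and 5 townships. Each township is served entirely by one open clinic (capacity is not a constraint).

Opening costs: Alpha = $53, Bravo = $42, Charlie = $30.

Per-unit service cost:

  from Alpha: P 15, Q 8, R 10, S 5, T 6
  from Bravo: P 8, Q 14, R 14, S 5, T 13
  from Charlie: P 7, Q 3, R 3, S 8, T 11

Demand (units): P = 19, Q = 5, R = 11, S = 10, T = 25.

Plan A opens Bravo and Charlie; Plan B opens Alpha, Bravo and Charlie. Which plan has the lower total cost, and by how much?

Plan B is cheaper by 72.

Plan A: {Bravo, Charlie}: P→Charlie 7·19=133, Q→Charlie 3·5=15, R→Charlie 3·11=33, S→Bravo 5·10=50, T→Charlie 11·25=275. Service 506; fixed 72; total 578.
Plan B: {Alpha, Bravo, Charlie}: P→Charlie 7·19=133, Q→Charlie 3·5=15, R→Charlie 3·11=33, S→Alpha 5·10=50, T→Alpha 6·25=150. Service 381; fixed 125; total 506.
Difference: |578 − 506| = 72.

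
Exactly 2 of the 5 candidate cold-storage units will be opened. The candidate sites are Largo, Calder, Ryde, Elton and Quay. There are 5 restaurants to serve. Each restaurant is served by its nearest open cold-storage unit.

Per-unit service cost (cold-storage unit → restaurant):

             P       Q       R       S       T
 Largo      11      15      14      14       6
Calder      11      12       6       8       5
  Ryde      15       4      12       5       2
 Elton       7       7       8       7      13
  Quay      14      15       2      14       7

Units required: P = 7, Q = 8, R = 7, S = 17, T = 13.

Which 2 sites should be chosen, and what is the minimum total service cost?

Choose Ryde and Elton; total service cost 248.

With exactly 2 open, each restaurant uses its cheapest among the chosen.
{Ryde, Elton}: P→Elton 7·7=49, Q→Ryde 4·8=32, R→Elton 8·7=56, S→Ryde 5·17=85, T→Ryde 2·13=26. Service cost 248.
{Ryde, Quay}: service cost 255
{Calder, Ryde}: service cost 262
Among all 10 size-2 choices, {Ryde, Elton} is lowest.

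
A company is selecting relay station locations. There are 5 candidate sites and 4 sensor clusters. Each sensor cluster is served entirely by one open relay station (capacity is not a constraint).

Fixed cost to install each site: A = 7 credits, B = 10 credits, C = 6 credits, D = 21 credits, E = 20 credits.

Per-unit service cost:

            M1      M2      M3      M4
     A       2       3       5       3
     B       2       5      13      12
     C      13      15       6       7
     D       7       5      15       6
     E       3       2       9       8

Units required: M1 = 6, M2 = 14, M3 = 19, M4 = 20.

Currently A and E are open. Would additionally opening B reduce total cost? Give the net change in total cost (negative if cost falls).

Current service cost with {A, E}: 195.
Adding B: each sensor cluster re-picks its cheapest; new service cost 195, saving 0.
Extra fixed cost: 10. Net change = 10 − 0 = 10.
(Totals: 222 → 232.)

No — net change +10 (cost rises by 10).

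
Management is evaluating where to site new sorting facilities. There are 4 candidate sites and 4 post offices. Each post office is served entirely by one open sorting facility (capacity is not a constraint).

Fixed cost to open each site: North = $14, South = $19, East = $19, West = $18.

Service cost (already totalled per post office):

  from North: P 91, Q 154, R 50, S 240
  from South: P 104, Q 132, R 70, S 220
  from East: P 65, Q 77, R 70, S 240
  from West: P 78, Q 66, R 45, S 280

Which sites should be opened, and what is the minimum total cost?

For any fixed open set, each post office goes to its cheapest open site; total = fixed + service.
{South, West}: P→West 78, Q→West 66, R→West 45, S→South 220. Service 409; fixed 37; total 446.
{South, East, West}: service 396 + fixed 56 = 452
{East, West}: service 416 + fixed 37 = 453
{North, South, East, West}: service 396 + fixed 70 = 466
No other subset beats 446.

Open South and West; minimum total cost 446.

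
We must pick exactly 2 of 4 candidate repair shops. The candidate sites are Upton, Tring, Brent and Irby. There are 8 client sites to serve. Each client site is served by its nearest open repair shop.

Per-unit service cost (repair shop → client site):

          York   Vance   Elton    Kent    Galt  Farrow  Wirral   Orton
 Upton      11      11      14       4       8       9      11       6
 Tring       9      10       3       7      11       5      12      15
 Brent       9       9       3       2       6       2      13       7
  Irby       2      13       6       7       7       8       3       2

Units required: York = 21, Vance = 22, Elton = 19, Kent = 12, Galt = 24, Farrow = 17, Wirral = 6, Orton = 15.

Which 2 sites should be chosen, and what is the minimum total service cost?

With exactly 2 open, each client site uses its cheapest among the chosen.
{Brent, Irby}: York→Irby 2·21=42, Vance→Brent 9·22=198, Elton→Brent 3·19=57, Kent→Brent 2·12=24, Galt→Brent 6·24=144, Farrow→Brent 2·17=34, Wirral→Irby 3·6=18, Orton→Irby 2·15=30. Service cost 547.
{Tring, Irby}: service cost 704
{Upton, Irby}: service cost 798
Among all 6 size-2 choices, {Brent, Irby} is lowest.

Choose Brent and Irby; total service cost 547.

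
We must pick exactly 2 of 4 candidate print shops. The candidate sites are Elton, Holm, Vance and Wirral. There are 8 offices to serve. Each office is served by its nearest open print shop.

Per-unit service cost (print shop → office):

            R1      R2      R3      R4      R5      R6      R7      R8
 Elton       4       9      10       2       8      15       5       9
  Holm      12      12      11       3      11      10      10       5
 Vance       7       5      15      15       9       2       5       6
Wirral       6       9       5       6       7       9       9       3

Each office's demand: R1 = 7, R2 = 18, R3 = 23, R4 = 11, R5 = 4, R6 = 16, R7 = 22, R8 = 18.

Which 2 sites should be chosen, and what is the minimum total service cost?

With exactly 2 open, each office uses its cheapest among the chosen.
{Vance, Wirral}: R1→Wirral 6·7=42, R2→Vance 5·18=90, R3→Wirral 5·23=115, R4→Wirral 6·11=66, R5→Wirral 7·4=28, R6→Vance 2·16=32, R7→Vance 5·22=110, R8→Wirral 3·18=54. Service cost 537.
{Elton, Vance}: service cost 652
{Elton, Wirral}: service cost 663
Among all 6 size-2 choices, {Vance, Wirral} is lowest.

Choose Vance and Wirral; total service cost 537.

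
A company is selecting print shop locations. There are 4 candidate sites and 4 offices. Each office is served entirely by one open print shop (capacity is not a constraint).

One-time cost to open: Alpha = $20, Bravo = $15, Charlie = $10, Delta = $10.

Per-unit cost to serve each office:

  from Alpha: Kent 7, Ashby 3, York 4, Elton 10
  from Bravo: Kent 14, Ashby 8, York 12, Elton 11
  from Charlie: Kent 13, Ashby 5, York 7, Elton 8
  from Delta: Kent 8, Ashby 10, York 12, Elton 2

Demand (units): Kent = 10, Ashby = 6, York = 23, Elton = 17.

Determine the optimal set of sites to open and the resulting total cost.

For any fixed open set, each office goes to its cheapest open site; total = fixed + service.
{Alpha, Delta}: Kent→Alpha 7·10=70, Ashby→Alpha 3·6=18, York→Alpha 4·23=92, Elton→Delta 2·17=34. Service 214; fixed 30; total 244.
{Alpha, Charlie, Delta}: service 214 + fixed 40 = 254
{Alpha, Bravo, Delta}: service 214 + fixed 45 = 259
{Alpha, Bravo, Charlie, Delta}: service 214 + fixed 55 = 269
No other subset beats 244.

Open Alpha and Delta; minimum total cost 244.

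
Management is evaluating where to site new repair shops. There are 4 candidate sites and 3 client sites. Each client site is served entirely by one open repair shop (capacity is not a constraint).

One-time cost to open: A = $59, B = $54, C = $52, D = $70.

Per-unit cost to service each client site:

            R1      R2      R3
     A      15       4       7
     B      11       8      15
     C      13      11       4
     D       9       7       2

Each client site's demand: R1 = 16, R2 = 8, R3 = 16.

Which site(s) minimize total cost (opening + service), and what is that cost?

For any fixed open set, each client site goes to its cheapest open site; total = fixed + service.
{D}: R1→D 9·16=144, R2→D 7·8=56, R3→D 2·16=32. Service 232; fixed 70; total 302.
{A, D}: R1→D 9·16=144, R2→A 4·8=32, R3→D 2·16=32. Service 208; fixed 129; total 337.
{C, D}: R1→D 9·16=144, R2→D 7·8=56, R3→D 2·16=32. Service 232; fixed 122; total 354.
{A, B, C, D}: R1→D 9·16=144, R2→A 4·8=32, R3→D 2·16=32. Service 208; fixed 235; total 443.
(All 15 nonempty subsets were checked; D only is lowest.)

Open D only; minimum total cost 302.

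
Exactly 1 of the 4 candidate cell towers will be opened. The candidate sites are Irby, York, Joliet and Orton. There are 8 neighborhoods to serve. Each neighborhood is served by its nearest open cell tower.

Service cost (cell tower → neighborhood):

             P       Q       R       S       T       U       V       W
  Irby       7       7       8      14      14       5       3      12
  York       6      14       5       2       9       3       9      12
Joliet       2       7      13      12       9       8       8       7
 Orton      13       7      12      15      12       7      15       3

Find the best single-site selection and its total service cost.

With exactly 1 open, each neighborhood uses its cheapest among the chosen.
{York}: P→York 6, Q→York 14, R→York 5, S→York 2, T→York 9, U→York 3, V→York 9, W→York 12. Service cost 60.
{Joliet}: service cost 66
{Irby}: service cost 70
Among all 4 size-1 choices, {York} is lowest.

Choose York only; total service cost 60.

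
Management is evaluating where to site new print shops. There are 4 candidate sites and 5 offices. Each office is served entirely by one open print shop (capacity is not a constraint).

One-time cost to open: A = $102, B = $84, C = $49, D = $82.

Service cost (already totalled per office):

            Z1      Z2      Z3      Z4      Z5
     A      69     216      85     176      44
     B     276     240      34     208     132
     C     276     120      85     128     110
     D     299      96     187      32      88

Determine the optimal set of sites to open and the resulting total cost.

For any fixed open set, each office goes to its cheapest open site; total = fixed + service.
{A, D}: Z1→A 69, Z2→D 96, Z3→A 85, Z4→D 32, Z5→A 44. Service 326; fixed 184; total 510.
{A, B, D}: Z1→A 69, Z2→D 96, Z3→B 34, Z4→D 32, Z5→A 44. Service 275; fixed 268; total 543.
{A, C, D}: Z1→A 69, Z2→D 96, Z3→A 85, Z4→D 32, Z5→A 44. Service 326; fixed 233; total 559.
{A, B, C, D}: service 275 + fixed 317 = 592
No other subset beats 510.

Open A and D; minimum total cost 510.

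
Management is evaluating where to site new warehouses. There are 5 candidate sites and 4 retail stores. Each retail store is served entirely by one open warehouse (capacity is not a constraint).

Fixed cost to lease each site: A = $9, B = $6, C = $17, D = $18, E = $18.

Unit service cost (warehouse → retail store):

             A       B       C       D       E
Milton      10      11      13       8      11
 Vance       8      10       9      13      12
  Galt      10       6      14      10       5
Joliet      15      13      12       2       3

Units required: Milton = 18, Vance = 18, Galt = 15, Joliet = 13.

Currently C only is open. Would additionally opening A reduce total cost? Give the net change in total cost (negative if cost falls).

Current service cost with {C}: 762.
Adding A: each retail store re-picks its cheapest; new service cost 630, saving 132.
Extra fixed cost: 9. Net change = 9 − 132 = -123.
(Totals: 779 → 656.)

Yes — net change −123 (cost falls by 123).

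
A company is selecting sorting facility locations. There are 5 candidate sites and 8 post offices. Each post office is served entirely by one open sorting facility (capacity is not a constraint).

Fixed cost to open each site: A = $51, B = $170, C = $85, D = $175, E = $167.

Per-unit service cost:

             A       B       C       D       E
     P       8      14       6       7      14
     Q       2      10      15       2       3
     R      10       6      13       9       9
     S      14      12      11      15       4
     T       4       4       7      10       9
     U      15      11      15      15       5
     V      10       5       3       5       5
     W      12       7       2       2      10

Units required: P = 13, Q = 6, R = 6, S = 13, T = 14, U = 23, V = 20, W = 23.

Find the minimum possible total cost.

For any fixed open set, each post office goes to its cheapest open site; total = fixed + service.
{C, E}: P→C 6·13=78, Q→E 3·6=18, R→E 9·6=54, S→E 4·13=52, T→C 7·14=98, U→E 5·23=115, V→C 3·20=60, W→C 2·23=46. Service 521; fixed 252; total 773.
{A, C, E}: service 473 + fixed 303 = 776
{B, C, E}: service 461 + fixed 422 = 883
{A, B, C, D, E}: service 455 + fixed 648 = 1103
No other subset beats 773.

Minimum total cost: 773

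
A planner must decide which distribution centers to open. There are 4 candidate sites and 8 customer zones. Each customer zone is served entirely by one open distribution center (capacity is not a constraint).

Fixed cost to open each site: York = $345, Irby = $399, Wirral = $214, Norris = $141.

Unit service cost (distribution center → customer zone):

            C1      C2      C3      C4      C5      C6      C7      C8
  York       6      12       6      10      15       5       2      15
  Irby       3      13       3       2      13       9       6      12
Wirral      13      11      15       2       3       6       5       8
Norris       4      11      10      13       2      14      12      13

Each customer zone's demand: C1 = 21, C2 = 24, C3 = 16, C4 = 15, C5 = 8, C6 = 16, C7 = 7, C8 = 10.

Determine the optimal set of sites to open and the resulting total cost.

Open Wirral and Norris; minimum total cost 1120.

For any fixed open set, each customer zone goes to its cheapest open site; total = fixed + service.
{Wirral, Norris}: C1→Norris 4·21=84, C2→Wirral 11·24=264, C3→Norris 10·16=160, C4→Wirral 2·15=30, C5→Norris 2·8=16, C6→Wirral 6·16=96, C7→Wirral 5·7=35, C8→Wirral 8·10=80. Service 765; fixed 355; total 1120.
{Irby, Wirral}: C1→Irby 3·21=63, C2→Wirral 11·24=264, C3→Irby 3·16=48, C4→Irby 2·15=30, C5→Wirral 3·8=24, C6→Wirral 6·16=96, C7→Wirral 5·7=35, C8→Wirral 8·10=80. Service 640; fixed 613; total 1253.
{Wirral}: service 1042 + fixed 214 = 1256
{York, Irby, Wirral, Norris}: service 595 + fixed 1099 = 1694
No other subset beats 1120.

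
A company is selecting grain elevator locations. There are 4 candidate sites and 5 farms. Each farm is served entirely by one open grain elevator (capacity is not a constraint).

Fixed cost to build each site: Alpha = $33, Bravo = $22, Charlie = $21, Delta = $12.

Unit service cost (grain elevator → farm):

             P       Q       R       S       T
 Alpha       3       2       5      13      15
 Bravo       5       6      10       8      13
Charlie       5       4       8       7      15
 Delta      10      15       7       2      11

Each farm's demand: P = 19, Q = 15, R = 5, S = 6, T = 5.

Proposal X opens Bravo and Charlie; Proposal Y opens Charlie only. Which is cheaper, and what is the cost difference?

Proposal X: {Bravo, Charlie}: P→Bravo 5·19=95, Q→Charlie 4·15=60, R→Charlie 8·5=40, S→Charlie 7·6=42, T→Bravo 13·5=65. Service 302; fixed 43; total 345.
Proposal Y: {Charlie}: P→Charlie 5·19=95, Q→Charlie 4·15=60, R→Charlie 8·5=40, S→Charlie 7·6=42, T→Charlie 15·5=75. Service 312; fixed 21; total 333.
Difference: |345 − 333| = 12.

Proposal Y is cheaper by 12.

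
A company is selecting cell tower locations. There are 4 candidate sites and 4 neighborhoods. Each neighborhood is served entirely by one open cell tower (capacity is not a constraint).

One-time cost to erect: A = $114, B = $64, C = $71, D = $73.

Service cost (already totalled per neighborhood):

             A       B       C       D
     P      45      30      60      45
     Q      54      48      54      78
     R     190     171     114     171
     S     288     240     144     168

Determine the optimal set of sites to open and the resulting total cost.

For any fixed open set, each neighborhood goes to its cheapest open site; total = fixed + service.
{C}: P→C 60, Q→C 54, R→C 114, S→C 144. Service 372; fixed 71; total 443.
{B, C}: P→B 30, Q→B 48, R→C 114, S→C 144. Service 336; fixed 135; total 471.
{C, D}: service 357 + fixed 144 = 501
{A, B, C, D}: service 336 + fixed 322 = 658
No other subset beats 443.

Open C only; minimum total cost 443.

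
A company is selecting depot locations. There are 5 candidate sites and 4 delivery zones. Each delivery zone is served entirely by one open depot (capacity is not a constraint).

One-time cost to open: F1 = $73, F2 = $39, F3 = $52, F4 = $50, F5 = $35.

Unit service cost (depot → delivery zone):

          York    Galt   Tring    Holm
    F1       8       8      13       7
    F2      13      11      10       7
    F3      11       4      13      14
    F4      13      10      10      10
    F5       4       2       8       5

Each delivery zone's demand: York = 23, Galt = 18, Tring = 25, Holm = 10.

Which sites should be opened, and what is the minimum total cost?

For any fixed open set, each delivery zone goes to its cheapest open site; total = fixed + service.
{F5}: York→F5 4·23=92, Galt→F5 2·18=36, Tring→F5 8·25=200, Holm→F5 5·10=50. Service 378; fixed 35; total 413.
{F2, F5}: service 378 + fixed 74 = 452
{F4, F5}: service 378 + fixed 85 = 463
{F1, F2, F3, F4, F5}: York→F5 4·23=92, Galt→F5 2·18=36, Tring→F5 8·25=200, Holm→F5 5·10=50. Service 378; fixed 249; total 627.
No other subset beats 413.

Open F5 only; minimum total cost 413.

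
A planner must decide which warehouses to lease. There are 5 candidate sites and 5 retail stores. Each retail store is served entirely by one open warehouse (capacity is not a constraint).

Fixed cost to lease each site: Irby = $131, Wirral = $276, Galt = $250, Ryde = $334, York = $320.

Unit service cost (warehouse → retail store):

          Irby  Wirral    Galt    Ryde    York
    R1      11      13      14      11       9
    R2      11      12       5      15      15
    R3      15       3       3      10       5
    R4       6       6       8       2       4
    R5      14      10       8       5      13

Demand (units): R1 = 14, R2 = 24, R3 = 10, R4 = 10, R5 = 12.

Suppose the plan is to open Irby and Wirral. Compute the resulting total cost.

Each retail store is assigned to its cheapest site among the open ones.
{Irby, Wirral}: R1→Irby 11·14=154, R2→Irby 11·24=264, R3→Wirral 3·10=30, R4→Irby 6·10=60, R5→Wirral 10·12=120. Service 628; fixed 407; total 1035.

Total cost: 1035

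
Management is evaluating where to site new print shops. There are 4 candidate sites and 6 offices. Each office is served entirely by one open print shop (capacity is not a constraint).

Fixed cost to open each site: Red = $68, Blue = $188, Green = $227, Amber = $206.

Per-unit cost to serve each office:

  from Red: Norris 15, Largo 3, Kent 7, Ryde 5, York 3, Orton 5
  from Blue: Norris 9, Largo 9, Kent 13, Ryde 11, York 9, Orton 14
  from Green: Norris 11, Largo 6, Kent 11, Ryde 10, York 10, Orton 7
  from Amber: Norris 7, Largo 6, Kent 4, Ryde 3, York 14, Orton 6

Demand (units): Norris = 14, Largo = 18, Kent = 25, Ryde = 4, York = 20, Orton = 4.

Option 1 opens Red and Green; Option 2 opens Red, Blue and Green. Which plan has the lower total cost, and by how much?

Option 1: {Red, Green}: Norris→Green 11·14=154, Largo→Red 3·18=54, Kent→Red 7·25=175, Ryde→Red 5·4=20, York→Red 3·20=60, Orton→Red 5·4=20. Service 483; fixed 295; total 778.
Option 2: {Red, Blue, Green}: Norris→Blue 9·14=126, Largo→Red 3·18=54, Kent→Red 7·25=175, Ryde→Red 5·4=20, York→Red 3·20=60, Orton→Red 5·4=20. Service 455; fixed 483; total 938.
Difference: |778 − 938| = 160.

Option 1 is cheaper by 160.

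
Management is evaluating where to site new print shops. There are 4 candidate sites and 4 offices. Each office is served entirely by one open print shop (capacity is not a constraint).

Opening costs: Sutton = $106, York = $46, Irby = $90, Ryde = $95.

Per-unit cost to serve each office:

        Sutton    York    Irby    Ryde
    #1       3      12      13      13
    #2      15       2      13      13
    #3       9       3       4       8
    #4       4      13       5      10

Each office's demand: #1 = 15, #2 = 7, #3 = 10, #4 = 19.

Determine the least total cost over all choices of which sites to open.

Minimum total cost: 317

For any fixed open set, each office goes to its cheapest open site; total = fixed + service.
{Sutton, York}: #1→Sutton 3·15=45, #2→York 2·7=14, #3→York 3·10=30, #4→Sutton 4·19=76. Service 165; fixed 152; total 317.
{Sutton, York, Irby}: #1→Sutton 3·15=45, #2→York 2·7=14, #3→York 3·10=30, #4→Sutton 4·19=76. Service 165; fixed 242; total 407.
{Sutton, York, Ryde}: service 165 + fixed 247 = 412
{Sutton, York, Irby, Ryde}: service 165 + fixed 337 = 502
No other subset beats 317.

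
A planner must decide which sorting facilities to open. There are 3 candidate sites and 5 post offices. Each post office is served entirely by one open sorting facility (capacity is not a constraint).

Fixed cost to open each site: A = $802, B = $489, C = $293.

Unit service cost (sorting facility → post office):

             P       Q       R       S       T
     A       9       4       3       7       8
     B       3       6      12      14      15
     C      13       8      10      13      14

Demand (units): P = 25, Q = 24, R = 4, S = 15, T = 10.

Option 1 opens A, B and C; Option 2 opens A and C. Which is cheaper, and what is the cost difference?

Option 2 is cheaper by 339.

Option 1: {A, B, C}: P→B 3·25=75, Q→A 4·24=96, R→A 3·4=12, S→A 7·15=105, T→A 8·10=80. Service 368; fixed 1584; total 1952.
Option 2: {A, C}: P→A 9·25=225, Q→A 4·24=96, R→A 3·4=12, S→A 7·15=105, T→A 8·10=80. Service 518; fixed 1095; total 1613.
Difference: |1952 − 1613| = 339.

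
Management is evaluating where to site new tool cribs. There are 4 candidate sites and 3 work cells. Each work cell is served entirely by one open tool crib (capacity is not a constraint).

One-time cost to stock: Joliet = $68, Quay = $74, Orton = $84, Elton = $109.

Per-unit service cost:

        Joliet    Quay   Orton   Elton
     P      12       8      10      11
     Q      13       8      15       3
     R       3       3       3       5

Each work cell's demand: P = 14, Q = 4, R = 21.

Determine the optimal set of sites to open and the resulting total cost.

Open Quay only; minimum total cost 281.

For any fixed open set, each work cell goes to its cheapest open site; total = fixed + service.
{Quay}: P→Quay 8·14=112, Q→Quay 8·4=32, R→Quay 3·21=63. Service 207; fixed 74; total 281.
{Orton}: service 263 + fixed 84 = 347
{Joliet, Quay}: P→Quay 8·14=112, Q→Quay 8·4=32, R→Joliet 3·21=63. Service 207; fixed 142; total 349.
{Joliet, Quay, Orton, Elton}: P→Quay 8·14=112, Q→Elton 3·4=12, R→Joliet 3·21=63. Service 187; fixed 335; total 522.
(All 15 nonempty subsets were checked; Quay only is lowest.)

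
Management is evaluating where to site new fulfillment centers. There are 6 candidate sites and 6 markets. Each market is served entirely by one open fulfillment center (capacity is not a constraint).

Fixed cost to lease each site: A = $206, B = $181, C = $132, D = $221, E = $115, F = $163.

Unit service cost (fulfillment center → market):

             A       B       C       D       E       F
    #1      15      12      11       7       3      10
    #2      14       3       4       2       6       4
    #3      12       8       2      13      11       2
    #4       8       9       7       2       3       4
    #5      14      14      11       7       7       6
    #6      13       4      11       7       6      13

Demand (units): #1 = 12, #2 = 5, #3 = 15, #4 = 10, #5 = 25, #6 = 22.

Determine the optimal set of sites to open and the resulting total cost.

Open C and E; minimum total cost 670.

For any fixed open set, each market goes to its cheapest open site; total = fixed + service.
{C, E}: #1→E 3·12=36, #2→C 4·5=20, #3→C 2·15=30, #4→E 3·10=30, #5→E 7·25=175, #6→E 6·22=132. Service 423; fixed 247; total 670.
{E, F}: #1→E 3·12=36, #2→F 4·5=20, #3→F 2·15=30, #4→E 3·10=30, #5→F 6·25=150, #6→E 6·22=132. Service 398; fixed 278; total 676.
{E}: service 568 + fixed 115 = 683
{A, B, C, D, E, F}: #1→E 3·12=36, #2→D 2·5=10, #3→C 2·15=30, #4→D 2·10=20, #5→F 6·25=150, #6→B 4·22=88. Service 334; fixed 1018; total 1352.
No other subset beats 670.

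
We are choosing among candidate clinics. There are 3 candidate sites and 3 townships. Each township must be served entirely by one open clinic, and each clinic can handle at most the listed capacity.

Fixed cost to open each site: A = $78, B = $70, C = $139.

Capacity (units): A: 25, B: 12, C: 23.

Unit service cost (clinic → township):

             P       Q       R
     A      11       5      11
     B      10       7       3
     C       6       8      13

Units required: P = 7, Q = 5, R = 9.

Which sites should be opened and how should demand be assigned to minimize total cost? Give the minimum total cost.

Minimum total cost: 277

Open {A, B}: P→A 11·7=77, Q→A 5·5=25, R→B 3·9=27.
Loads: A carries 12/25, B carries 9/12. Service 129; fixed 148; total 277.
Next best feasible plan costs 279.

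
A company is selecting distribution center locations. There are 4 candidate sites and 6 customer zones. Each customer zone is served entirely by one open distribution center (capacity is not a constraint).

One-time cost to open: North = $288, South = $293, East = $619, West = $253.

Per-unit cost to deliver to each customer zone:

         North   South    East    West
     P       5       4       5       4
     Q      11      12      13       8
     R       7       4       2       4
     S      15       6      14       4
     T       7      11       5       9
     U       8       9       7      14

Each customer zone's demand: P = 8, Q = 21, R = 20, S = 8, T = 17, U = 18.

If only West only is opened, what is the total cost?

Each customer zone is assigned to its cheapest site among the open ones.
{West}: P→West 4·8=32, Q→West 8·21=168, R→West 4·20=80, S→West 4·8=32, T→West 9·17=153, U→West 14·18=252. Service 717; fixed 253; total 970.

Total cost: 970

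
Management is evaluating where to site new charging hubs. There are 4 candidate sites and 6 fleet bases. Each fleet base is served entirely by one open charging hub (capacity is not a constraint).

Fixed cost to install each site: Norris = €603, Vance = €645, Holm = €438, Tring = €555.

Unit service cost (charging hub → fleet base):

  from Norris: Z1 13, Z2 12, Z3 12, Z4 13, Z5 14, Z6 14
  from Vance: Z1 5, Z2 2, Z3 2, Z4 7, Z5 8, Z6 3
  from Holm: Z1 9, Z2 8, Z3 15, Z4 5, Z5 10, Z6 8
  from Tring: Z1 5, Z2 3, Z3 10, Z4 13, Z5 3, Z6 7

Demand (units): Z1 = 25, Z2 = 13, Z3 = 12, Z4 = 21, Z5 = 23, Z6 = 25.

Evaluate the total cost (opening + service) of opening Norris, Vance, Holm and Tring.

Each fleet base is assigned to its cheapest site among the open ones.
{Norris, Vance, Holm, Tring}: Z1→Vance 5·25=125, Z2→Vance 2·13=26, Z3→Vance 2·12=24, Z4→Holm 5·21=105, Z5→Tring 3·23=69, Z6→Vance 3·25=75. Service 424; fixed 2241; total 2665.

Total cost: 2665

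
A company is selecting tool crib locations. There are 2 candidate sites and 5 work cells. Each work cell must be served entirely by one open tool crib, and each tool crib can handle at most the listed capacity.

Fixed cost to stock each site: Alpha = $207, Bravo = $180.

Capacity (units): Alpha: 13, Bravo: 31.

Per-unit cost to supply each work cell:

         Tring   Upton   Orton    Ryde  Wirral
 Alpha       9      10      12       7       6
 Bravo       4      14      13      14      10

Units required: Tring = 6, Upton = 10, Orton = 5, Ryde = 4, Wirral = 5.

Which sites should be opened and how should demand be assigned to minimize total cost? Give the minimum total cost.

Open {Bravo}: Tring→Bravo 4·6=24, Upton→Bravo 14·10=140, Orton→Bravo 13·5=65, Ryde→Bravo 14·4=56, Wirral→Bravo 10·5=50.
Loads: Bravo carries 30/31. Service 335; fixed 180; total 515.
Next best feasible plan costs 674.

Minimum total cost: 515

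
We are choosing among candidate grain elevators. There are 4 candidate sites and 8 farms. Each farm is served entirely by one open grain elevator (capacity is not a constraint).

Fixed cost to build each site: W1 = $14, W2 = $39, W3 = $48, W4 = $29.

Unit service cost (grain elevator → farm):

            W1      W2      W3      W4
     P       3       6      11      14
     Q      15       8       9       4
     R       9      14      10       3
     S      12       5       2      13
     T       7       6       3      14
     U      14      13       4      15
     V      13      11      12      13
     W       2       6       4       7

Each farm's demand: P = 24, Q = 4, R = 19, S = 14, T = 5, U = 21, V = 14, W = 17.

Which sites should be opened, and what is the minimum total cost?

For any fixed open set, each farm goes to its cheapest open site; total = fixed + service.
{W1, W3, W4}: P→W1 3·24=72, Q→W4 4·4=16, R→W4 3·19=57, S→W3 2·14=28, T→W3 3·5=15, U→W3 4·21=84, V→W3 12·14=168, W→W1 2·17=34. Service 474; fixed 91; total 565.
{W1, W2, W3, W4}: P→W1 3·24=72, Q→W4 4·4=16, R→W4 3·19=57, S→W3 2·14=28, T→W3 3·5=15, U→W3 4·21=84, V→W2 11·14=154, W→W1 2·17=34. Service 460; fixed 130; total 590.
{W1, W3}: P→W1 3·24=72, Q→W3 9·4=36, R→W1 9·19=171, S→W3 2·14=28, T→W3 3·5=15, U→W3 4·21=84, V→W3 12·14=168, W→W1 2·17=34. Service 608; fixed 62; total 670.
{W1}: service 1016 + fixed 14 = 1030
No other subset beats 565.

Open W1, W3 and W4; minimum total cost 565.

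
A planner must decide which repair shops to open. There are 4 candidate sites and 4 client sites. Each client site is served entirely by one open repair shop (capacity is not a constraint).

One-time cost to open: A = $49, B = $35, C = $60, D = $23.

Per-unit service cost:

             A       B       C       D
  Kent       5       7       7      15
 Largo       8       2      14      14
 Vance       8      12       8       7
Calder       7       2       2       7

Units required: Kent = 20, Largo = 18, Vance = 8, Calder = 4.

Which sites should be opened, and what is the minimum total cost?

Open A and B; minimum total cost 292.

For any fixed open set, each client site goes to its cheapest open site; total = fixed + service.
{A, B}: Kent→A 5·20=100, Largo→B 2·18=36, Vance→A 8·8=64, Calder→B 2·4=8. Service 208; fixed 84; total 292.
{B, D}: service 240 + fixed 58 = 298
{A, B, D}: Kent→A 5·20=100, Largo→B 2·18=36, Vance→D 7·8=56, Calder→B 2·4=8. Service 200; fixed 107; total 307.
{A, B, C, D}: service 200 + fixed 167 = 367
No other subset beats 292.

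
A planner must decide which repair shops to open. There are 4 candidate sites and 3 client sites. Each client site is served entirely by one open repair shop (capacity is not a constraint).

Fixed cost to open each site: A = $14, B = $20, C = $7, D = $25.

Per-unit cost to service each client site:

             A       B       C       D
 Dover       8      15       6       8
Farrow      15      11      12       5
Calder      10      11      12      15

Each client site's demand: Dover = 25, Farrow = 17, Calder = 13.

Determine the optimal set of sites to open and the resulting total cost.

For any fixed open set, each client site goes to its cheapest open site; total = fixed + service.
{A, C, D}: Dover→C 6·25=150, Farrow→D 5·17=85, Calder→A 10·13=130. Service 365; fixed 46; total 411.
{C, D}: service 391 + fixed 32 = 423
{B, C, D}: Dover→C 6·25=150, Farrow→D 5·17=85, Calder→B 11·13=143. Service 378; fixed 52; total 430.
{A, B, C, D}: service 365 + fixed 66 = 431
(All 15 nonempty subsets were checked; A, C and D is lowest.)

Open A, C and D; minimum total cost 411.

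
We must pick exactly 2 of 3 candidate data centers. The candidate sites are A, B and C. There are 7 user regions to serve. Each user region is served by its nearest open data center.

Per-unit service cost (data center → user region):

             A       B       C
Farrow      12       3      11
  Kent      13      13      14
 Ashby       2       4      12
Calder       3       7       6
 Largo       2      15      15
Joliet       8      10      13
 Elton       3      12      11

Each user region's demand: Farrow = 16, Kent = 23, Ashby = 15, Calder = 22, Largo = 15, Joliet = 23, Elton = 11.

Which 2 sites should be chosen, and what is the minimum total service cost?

Choose A and B; total service cost 690.

With exactly 2 open, each user region uses its cheapest among the chosen.
{A, B}: Farrow→B 3·16=48, Kent→A 13·23=299, Ashby→A 2·15=30, Calder→A 3·22=66, Largo→A 2·15=30, Joliet→A 8·23=184, Elton→A 3·11=33. Service cost 690.
{A, C}: service cost 818
{B, C}: service cost 1115
Among all 3 size-2 choices, {A, B} is lowest.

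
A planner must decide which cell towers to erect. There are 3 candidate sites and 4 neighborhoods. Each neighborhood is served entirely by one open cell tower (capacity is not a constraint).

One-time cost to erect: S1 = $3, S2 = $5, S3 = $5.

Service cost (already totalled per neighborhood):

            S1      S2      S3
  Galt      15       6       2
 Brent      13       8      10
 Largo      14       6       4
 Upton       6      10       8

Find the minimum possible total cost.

Minimum total cost: 29

For any fixed open set, each neighborhood goes to its cheapest open site; total = fixed + service.
{S3}: Galt→S3 2, Brent→S3 10, Largo→S3 4, Upton→S3 8. Service 24; fixed 5; total 29.
{S1, S3}: service 22 + fixed 8 = 30
{S2, S3}: Galt→S3 2, Brent→S2 8, Largo→S3 4, Upton→S3 8. Service 22; fixed 10; total 32.
{S1, S2, S3}: Galt→S3 2, Brent→S2 8, Largo→S3 4, Upton→S1 6. Service 20; fixed 13; total 33.
No other subset beats 29.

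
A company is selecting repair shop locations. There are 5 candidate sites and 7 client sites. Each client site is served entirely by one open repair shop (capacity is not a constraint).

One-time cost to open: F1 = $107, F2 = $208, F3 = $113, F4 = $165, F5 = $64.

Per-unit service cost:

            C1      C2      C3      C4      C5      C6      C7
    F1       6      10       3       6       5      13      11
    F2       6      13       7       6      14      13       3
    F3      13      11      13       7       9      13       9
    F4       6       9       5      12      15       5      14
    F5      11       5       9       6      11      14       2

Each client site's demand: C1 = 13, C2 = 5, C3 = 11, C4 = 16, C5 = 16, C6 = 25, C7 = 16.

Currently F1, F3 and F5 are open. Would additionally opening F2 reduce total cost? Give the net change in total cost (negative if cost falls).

Current service cost with {F1, F3, F5}: 669.
Adding F2: each client site re-picks its cheapest; new service cost 669, saving 0.
Extra fixed cost: 208. Net change = 208 − 0 = 208.
(Totals: 953 → 1161.)

No — net change +208 (cost rises by 208).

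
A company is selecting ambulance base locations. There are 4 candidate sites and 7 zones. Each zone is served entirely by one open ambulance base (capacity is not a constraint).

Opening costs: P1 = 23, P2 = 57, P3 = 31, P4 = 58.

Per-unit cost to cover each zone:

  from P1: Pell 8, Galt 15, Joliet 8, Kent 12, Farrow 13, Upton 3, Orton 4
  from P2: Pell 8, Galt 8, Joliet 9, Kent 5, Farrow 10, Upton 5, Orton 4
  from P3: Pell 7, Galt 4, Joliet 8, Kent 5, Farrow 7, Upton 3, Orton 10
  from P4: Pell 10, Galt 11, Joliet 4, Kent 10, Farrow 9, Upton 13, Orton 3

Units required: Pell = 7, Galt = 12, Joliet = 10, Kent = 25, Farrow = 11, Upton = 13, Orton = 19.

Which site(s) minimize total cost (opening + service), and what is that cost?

For any fixed open set, each zone goes to its cheapest open site; total = fixed + service.
{P3, P4}: Pell→P3 7·7=49, Galt→P3 4·12=48, Joliet→P4 4·10=40, Kent→P3 5·25=125, Farrow→P3 7·11=77, Upton→P3 3·13=39, Orton→P4 3·19=57. Service 435; fixed 89; total 524.
{P1, P3, P4}: Pell→P3 7·7=49, Galt→P3 4·12=48, Joliet→P4 4·10=40, Kent→P3 5·25=125, Farrow→P3 7·11=77, Upton→P1 3·13=39, Orton→P4 3·19=57. Service 435; fixed 112; total 547.
{P1, P3}: service 494 + fixed 54 = 548
{P1, P2, P3, P4}: Pell→P3 7·7=49, Galt→P3 4·12=48, Joliet→P4 4·10=40, Kent→P2 5·25=125, Farrow→P3 7·11=77, Upton→P1 3·13=39, Orton→P4 3·19=57. Service 435; fixed 169; total 604.
(All 15 nonempty subsets were checked; P3 and P4 is lowest.)

Open P3 and P4; minimum total cost 524.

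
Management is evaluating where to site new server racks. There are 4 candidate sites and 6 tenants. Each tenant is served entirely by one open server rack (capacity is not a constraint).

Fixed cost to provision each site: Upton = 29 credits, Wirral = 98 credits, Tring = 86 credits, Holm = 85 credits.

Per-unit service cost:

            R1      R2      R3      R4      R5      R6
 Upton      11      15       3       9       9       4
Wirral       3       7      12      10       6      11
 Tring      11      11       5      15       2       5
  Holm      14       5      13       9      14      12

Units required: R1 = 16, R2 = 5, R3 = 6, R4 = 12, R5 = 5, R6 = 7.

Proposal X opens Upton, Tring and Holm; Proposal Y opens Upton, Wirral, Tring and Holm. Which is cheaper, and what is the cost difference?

Proposal Y is cheaper by 30.

Proposal X: {Upton, Tring, Holm}: R1→Upton 11·16=176, R2→Holm 5·5=25, R3→Upton 3·6=18, R4→Upton 9·12=108, R5→Tring 2·5=10, R6→Upton 4·7=28. Service 365; fixed 200; total 565.
Proposal Y: {Upton, Wirral, Tring, Holm}: R1→Wirral 3·16=48, R2→Holm 5·5=25, R3→Upton 3·6=18, R4→Upton 9·12=108, R5→Tring 2·5=10, R6→Upton 4·7=28. Service 237; fixed 298; total 535.
Difference: |565 − 535| = 30.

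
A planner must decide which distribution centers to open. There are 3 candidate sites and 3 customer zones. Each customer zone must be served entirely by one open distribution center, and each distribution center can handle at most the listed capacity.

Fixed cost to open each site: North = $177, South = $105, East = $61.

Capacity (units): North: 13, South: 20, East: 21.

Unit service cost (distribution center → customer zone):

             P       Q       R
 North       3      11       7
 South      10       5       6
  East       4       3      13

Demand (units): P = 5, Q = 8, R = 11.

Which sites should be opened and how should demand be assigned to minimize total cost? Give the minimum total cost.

Minimum total cost: 276

Open {South, East}: P→East 4·5=20, Q→East 3·8=24, R→South 6·11=66.
Loads: South carries 11/20, East carries 13/21. Service 110; fixed 166; total 276.
Next best feasible plan costs 292.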